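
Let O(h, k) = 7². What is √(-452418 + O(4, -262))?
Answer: I*√452369 ≈ 672.58*I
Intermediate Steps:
O(h, k) = 49
√(-452418 + O(4, -262)) = √(-452418 + 49) = √(-452369) = I*√452369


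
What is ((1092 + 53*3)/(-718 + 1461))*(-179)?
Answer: -223929/743 ≈ -301.38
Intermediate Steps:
((1092 + 53*3)/(-718 + 1461))*(-179) = ((1092 + 159)/743)*(-179) = (1251*(1/743))*(-179) = (1251/743)*(-179) = -223929/743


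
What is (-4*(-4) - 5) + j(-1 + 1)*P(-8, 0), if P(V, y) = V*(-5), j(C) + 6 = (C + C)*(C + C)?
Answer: -229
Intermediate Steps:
j(C) = -6 + 4*C² (j(C) = -6 + (C + C)*(C + C) = -6 + (2*C)*(2*C) = -6 + 4*C²)
P(V, y) = -5*V
(-4*(-4) - 5) + j(-1 + 1)*P(-8, 0) = (-4*(-4) - 5) + (-6 + 4*(-1 + 1)²)*(-5*(-8)) = (16 - 5) + (-6 + 4*0²)*40 = 11 + (-6 + 4*0)*40 = 11 + (-6 + 0)*40 = 11 - 6*40 = 11 - 240 = -229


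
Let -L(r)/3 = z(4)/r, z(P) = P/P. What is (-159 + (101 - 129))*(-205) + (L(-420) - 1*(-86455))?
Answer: 17470601/140 ≈ 1.2479e+5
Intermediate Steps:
z(P) = 1
L(r) = -3/r
(-159 + (101 - 129))*(-205) + (L(-420) - 1*(-86455)) = (-159 + (101 - 129))*(-205) + (-3/(-420) - 1*(-86455)) = (-159 - 28)*(-205) + (-3*(-1/420) + 86455) = -187*(-205) + (1/140 + 86455) = 38335 + 12103701/140 = 17470601/140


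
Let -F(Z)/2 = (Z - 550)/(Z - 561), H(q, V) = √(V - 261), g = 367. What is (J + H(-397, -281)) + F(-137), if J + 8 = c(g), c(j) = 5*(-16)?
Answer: -31399/349 + I*√542 ≈ -89.969 + 23.281*I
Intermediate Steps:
c(j) = -80
H(q, V) = √(-261 + V)
J = -88 (J = -8 - 80 = -88)
F(Z) = -2*(-550 + Z)/(-561 + Z) (F(Z) = -2*(Z - 550)/(Z - 561) = -2*(-550 + Z)/(-561 + Z))
(J + H(-397, -281)) + F(-137) = (-88 + √(-261 - 281)) + 2*(550 - 1*(-137))/(-561 - 137) = (-88 + √(-542)) + 2*(550 + 137)/(-698) = (-88 + I*√542) + 2*(-1/698)*687 = (-88 + I*√542) - 687/349 = -31399/349 + I*√542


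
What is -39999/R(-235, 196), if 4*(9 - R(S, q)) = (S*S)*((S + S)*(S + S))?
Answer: 39999/3049800616 ≈ 1.3115e-5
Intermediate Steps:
R(S, q) = 9 - S⁴ (R(S, q) = 9 - S*S*(S + S)*(S + S)/4 = 9 - S²*(2*S)*(2*S)/4 = 9 - S²*4*S²/4 = 9 - S⁴)
-39999/R(-235, 196) = -39999/(9 - 1*(-235)⁴) = -39999/(9 - 1*3049800625) = -39999/(9 - 3049800625) = -39999/(-3049800616) = -39999*(-1/3049800616) = 39999/3049800616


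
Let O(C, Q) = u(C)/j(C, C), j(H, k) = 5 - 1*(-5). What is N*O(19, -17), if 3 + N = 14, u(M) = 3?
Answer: 33/10 ≈ 3.3000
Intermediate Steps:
j(H, k) = 10 (j(H, k) = 5 + 5 = 10)
N = 11 (N = -3 + 14 = 11)
O(C, Q) = 3/10
N*O(19, -17) = 11*(3/10) = 33/10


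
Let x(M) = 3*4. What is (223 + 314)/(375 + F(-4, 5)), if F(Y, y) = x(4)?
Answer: 179/129 ≈ 1.3876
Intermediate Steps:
x(M) = 12
F(Y, y) = 12
(223 + 314)/(375 + F(-4, 5)) = (223 + 314)/(375 + 12) = 537/387 = 537*(1/387) = 179/129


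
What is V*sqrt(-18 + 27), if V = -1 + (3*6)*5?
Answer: 267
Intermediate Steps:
V = 89 (V = -1 + 18*5 = -1 + 90 = 89)
V*sqrt(-18 + 27) = 89*sqrt(-18 + 27) = 89*sqrt(9) = 89*3 = 267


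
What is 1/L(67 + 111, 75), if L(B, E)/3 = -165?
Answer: -1/495 ≈ -0.0020202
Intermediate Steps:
L(B, E) = -495 (L(B, E) = 3*(-165) = -495)
1/L(67 + 111, 75) = 1/(-495) = -1/495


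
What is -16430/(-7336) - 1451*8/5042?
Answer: -579057/9247028 ≈ -0.062621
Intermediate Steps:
-16430/(-7336) - 1451*8/5042 = -16430*(-1/7336) - 11608*1/5042 = 8215/3668 - 5804/2521 = -579057/9247028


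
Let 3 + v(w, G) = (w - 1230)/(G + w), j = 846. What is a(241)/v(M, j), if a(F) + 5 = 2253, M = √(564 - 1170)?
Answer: 1124*(-√606 + 846*I)/(√606 - 1884*I) ≈ -504.83 - 8.0903*I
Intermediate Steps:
M = I*√606 (M = √(-606) = I*√606 ≈ 24.617*I)
v(w, G) = -3 + (-1230 + w)/(G + w) (v(w, G) = -3 + (w - 1230)/(G + w) = -3 + (-1230 + w)/(G + w))
a(F) = 2248 (a(F) = -5 + 2253 = 2248)
a(241)/v(M, j) = 2248/(((-1230 - 3*846 - 2*I*√606)/(846 + I*√606))) = 2248/(((-1230 - 2538 - 2*I*√606)/(846 + I*√606))) = 2248/(((-3768 - 2*I*√606)/(846 + I*√606))) = 2248*((846 + I*√606)/(-3768 - 2*I*√606)) = 2248*(846 + I*√606)/(-3768 - 2*I*√606)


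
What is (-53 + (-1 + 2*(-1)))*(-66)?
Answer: 3696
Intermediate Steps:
(-53 + (-1 + 2*(-1)))*(-66) = (-53 + (-1 - 2))*(-66) = (-53 - 3)*(-66) = -56*(-66) = 3696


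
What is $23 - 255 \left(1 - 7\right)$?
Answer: $1553$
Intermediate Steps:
$23 - 255 \left(1 - 7\right) = 23 - -1530 = 23 + 1530 = 1553$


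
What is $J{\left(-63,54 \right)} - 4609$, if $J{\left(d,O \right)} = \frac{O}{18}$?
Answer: $-4606$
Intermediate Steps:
$J{\left(d,O \right)} = \frac{O}{18}$ ($J{\left(d,O \right)} = O \frac{1}{18} = \frac{O}{18}$)
$J{\left(-63,54 \right)} - 4609 = \frac{1}{18} \cdot 54 - 4609 = 3 - 4609 = -4606$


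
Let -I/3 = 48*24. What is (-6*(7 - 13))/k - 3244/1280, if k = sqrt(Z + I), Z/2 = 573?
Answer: -811/320 - 6*I*sqrt(2310)/385 ≈ -2.5344 - 0.74903*I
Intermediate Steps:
Z = 1146 (Z = 2*573 = 1146)
I = -3456 (I = -144*24 = -3*1152 = -3456)
k = I*sqrt(2310) (k = sqrt(1146 - 3456) = sqrt(-2310) = I*sqrt(2310) ≈ 48.062*I)
(-6*(7 - 13))/k - 3244/1280 = (-6*(7 - 13))/((I*sqrt(2310))) - 3244/1280 = (-6*(-6))*(-I*sqrt(2310)/2310) - 3244*1/1280 = 36*(-I*sqrt(2310)/2310) - 811/320 = -6*I*sqrt(2310)/385 - 811/320 = -811/320 - 6*I*sqrt(2310)/385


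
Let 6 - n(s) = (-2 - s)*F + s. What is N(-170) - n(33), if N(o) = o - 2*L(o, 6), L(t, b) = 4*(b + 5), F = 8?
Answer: -511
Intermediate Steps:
L(t, b) = 20 + 4*b (L(t, b) = 4*(5 + b) = 20 + 4*b)
n(s) = 22 + 7*s (n(s) = 6 - ((-2 - s)*8 + s) = 6 - ((-16 - 8*s) + s) = 6 - (-16 - 7*s) = 6 + (16 + 7*s) = 22 + 7*s)
N(o) = -88 + o (N(o) = o - 2*(20 + 4*6) = o - 2*(20 + 24) = o - 2*44 = o - 88 = -88 + o)
N(-170) - n(33) = (-88 - 170) - (22 + 7*33) = -258 - (22 + 231) = -258 - 1*253 = -258 - 253 = -511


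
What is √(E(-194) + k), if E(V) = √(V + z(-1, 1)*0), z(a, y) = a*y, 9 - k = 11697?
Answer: √(-11688 + I*√194) ≈ 0.0644 + 108.11*I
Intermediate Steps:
k = -11688 (k = 9 - 1*11697 = 9 - 11697 = -11688)
E(V) = √V (E(V) = √(V - 1*1*0) = √(V - 1*0) = √(V + 0) = √V)
√(E(-194) + k) = √(√(-194) - 11688) = √(I*√194 - 11688) = √(-11688 + I*√194)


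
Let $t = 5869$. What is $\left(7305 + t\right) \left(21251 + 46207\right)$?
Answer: $888691692$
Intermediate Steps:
$\left(7305 + t\right) \left(21251 + 46207\right) = \left(7305 + 5869\right) \left(21251 + 46207\right) = 13174 \cdot 67458 = 888691692$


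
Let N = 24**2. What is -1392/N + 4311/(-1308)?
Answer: -1868/327 ≈ -5.7125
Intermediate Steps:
N = 576
-1392/N + 4311/(-1308) = -1392/576 + 4311/(-1308) = -1392*1/576 + 4311*(-1/1308) = -29/12 - 1437/436 = -1868/327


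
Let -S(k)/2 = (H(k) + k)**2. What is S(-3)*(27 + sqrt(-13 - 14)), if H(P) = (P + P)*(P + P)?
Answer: -58806 - 6534*I*sqrt(3) ≈ -58806.0 - 11317.0*I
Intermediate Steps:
H(P) = 4*P**2 (H(P) = (2*P)*(2*P) = 4*P**2)
S(k) = -2*(k + 4*k**2)**2 (S(k) = -2*(4*k**2 + k)**2 = -2*(k + 4*k**2)**2)
S(-3)*(27 + sqrt(-13 - 14)) = (-2*(-3)**2*(1 + 4*(-3))**2)*(27 + sqrt(-13 - 14)) = (-2*9*(1 - 12)**2)*(27 + sqrt(-27)) = (-2*9*(-11)**2)*(27 + 3*I*sqrt(3)) = (-2*9*121)*(27 + 3*I*sqrt(3)) = -2178*(27 + 3*I*sqrt(3)) = -58806 - 6534*I*sqrt(3)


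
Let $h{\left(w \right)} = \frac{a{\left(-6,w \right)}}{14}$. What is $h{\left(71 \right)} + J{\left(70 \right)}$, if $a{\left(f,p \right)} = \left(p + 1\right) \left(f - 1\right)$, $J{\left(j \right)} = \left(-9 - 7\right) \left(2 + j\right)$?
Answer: $-1188$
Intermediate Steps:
$J{\left(j \right)} = -32 - 16 j$ ($J{\left(j \right)} = - 16 \left(2 + j\right) = -32 - 16 j$)
$a{\left(f,p \right)} = \left(1 + p\right) \left(-1 + f\right)$
$h{\left(w \right)} = - \frac{1}{2} - \frac{w}{2}$ ($h{\left(w \right)} = \frac{-1 - 6 - w - 6 w}{14} = \left(-7 - 7 w\right) \frac{1}{14} = - \frac{1}{2} - \frac{w}{2}$)
$h{\left(71 \right)} + J{\left(70 \right)} = \left(- \frac{1}{2} - \frac{71}{2}\right) - 1152 = -36 - 1152 = -1188$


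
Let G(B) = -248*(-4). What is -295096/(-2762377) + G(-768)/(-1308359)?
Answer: 383351229480/3614180809343 ≈ 0.10607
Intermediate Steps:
G(B) = 992
-295096/(-2762377) + G(-768)/(-1308359) = -295096/(-2762377) + 992/(-1308359) = -295096*(-1/2762377) + 992*(-1/1308359) = 295096/2762377 - 992/1308359 = 383351229480/3614180809343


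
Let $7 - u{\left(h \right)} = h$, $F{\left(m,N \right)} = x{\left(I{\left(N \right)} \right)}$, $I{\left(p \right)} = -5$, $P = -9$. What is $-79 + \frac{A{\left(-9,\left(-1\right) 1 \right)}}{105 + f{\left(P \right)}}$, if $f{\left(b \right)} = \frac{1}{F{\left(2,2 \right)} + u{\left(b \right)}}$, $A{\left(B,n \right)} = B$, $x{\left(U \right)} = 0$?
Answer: $- \frac{132943}{1681} \approx -79.086$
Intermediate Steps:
$F{\left(m,N \right)} = 0$
$u{\left(h \right)} = 7 - h$
$f{\left(b \right)} = \frac{1}{7 - b}$ ($f{\left(b \right)} = \frac{1}{0 - \left(-7 + b\right)} = \frac{1}{7 - b}$)
$-79 + \frac{A{\left(-9,\left(-1\right) 1 \right)}}{105 + f{\left(P \right)}} = -79 + \frac{1}{105 - \frac{1}{-7 - 9}} \left(-9\right) = -79 + \frac{1}{105 - \frac{1}{-16}} \left(-9\right) = -79 + \frac{1}{105 - - \frac{1}{16}} \left(-9\right) = -79 + \frac{1}{105 + \frac{1}{16}} \left(-9\right) = -79 + \frac{1}{\frac{1681}{16}} \left(-9\right) = -79 + \frac{16}{1681} \left(-9\right) = -79 - \frac{144}{1681} = - \frac{132943}{1681}$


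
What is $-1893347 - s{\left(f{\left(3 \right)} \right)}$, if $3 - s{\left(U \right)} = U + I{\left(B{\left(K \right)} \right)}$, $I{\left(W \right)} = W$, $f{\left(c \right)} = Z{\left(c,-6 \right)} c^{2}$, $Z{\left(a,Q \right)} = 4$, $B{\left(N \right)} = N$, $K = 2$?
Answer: $-1893312$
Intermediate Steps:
$f{\left(c \right)} = 4 c^{2}$
$s{\left(U \right)} = 1 - U$ ($s{\left(U \right)} = 3 - \left(U + 2\right) = 3 - \left(2 + U\right) = 1 - U$)
$-1893347 - s{\left(f{\left(3 \right)} \right)} = -1893347 - \left(1 - 4 \cdot 3^{2}\right) = -1893347 - \left(1 - 4 \cdot 9\right) = -1893347 - \left(1 - 36\right) = -1893347 - -35 = -1893347 + 35 = -1893312$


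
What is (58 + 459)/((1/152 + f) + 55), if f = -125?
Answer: -78584/10639 ≈ -7.3864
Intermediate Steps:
(58 + 459)/((1/152 + f) + 55) = (58 + 459)/((1/152 - 125) + 55) = 517/((1/152 - 125) + 55) = 517/(-18999/152 + 55) = 517/(-10639/152) = 517*(-152/10639) = -78584/10639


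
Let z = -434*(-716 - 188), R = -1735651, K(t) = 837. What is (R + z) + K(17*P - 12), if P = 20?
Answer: -1342478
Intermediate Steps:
z = 392336 (z = -434*(-904) = 392336)
(R + z) + K(17*P - 12) = (-1735651 + 392336) + 837 = -1343315 + 837 = -1342478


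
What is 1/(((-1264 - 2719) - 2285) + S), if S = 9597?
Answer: 1/3329 ≈ 0.00030039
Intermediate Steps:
1/(((-1264 - 2719) - 2285) + S) = 1/(((-1264 - 2719) - 2285) + 9597) = 1/((-3983 - 2285) + 9597) = 1/(-6268 + 9597) = 1/3329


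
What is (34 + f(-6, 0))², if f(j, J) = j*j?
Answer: 4900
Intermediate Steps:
f(j, J) = j²
(34 + f(-6, 0))² = (34 + (-6)²)² = (34 + 36)² = 70² = 4900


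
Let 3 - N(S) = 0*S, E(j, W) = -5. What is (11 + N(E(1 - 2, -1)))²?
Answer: 196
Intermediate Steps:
N(S) = 3 (N(S) = 3 - 0*S = 3 - 1*0 = 3 + 0 = 3)
(11 + N(E(1 - 2, -1)))² = (11 + 3)² = 14² = 196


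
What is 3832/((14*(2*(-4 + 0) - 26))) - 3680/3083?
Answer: -3391434/366877 ≈ -9.2441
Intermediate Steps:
3832/((14*(2*(-4 + 0) - 26))) - 3680/3083 = 3832/((14*(2*(-4) - 26))) - 3680*1/3083 = 3832/((14*(-8 - 26))) - 3680/3083 = 3832/((14*(-34))) - 3680/3083 = 3832/(-476) - 3680/3083 = 3832*(-1/476) - 3680/3083 = -958/119 - 3680/3083 = -3391434/366877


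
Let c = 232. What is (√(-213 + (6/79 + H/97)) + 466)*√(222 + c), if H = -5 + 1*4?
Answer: 2*√454*(1785479 + I*√3125959927)/7663 ≈ 9929.2 + 310.92*I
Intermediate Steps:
H = -1 (H = -5 + 4 = -1)
(√(-213 + (6/79 + H/97)) + 466)*√(222 + c) = (√(-213 + (6/79 - 1/97)) + 466)*√(222 + 232) = (√(-213 + (6*(1/79) - 1*1/97)) + 466)*√454 = (√(-213 + (6/79 - 1/97)) + 466)*√454 = (√(-213 + 503/7663) + 466)*√454 = (√(-1631716/7663) + 466)*√454 = (2*I*√3125959927/7663 + 466)*√454 = (466 + 2*I*√3125959927/7663)*√454 = √454*(466 + 2*I*√3125959927/7663)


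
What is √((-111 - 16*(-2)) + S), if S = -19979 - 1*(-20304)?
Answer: √246 ≈ 15.684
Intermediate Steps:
S = 325 (S = -19979 + 20304 = 325)
√((-111 - 16*(-2)) + S) = √((-111 - 16*(-2)) + 325) = √((-111 + 32) + 325) = √(-79 + 325) = √246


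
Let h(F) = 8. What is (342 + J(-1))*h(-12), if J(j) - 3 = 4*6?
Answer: 2952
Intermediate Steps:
J(j) = 27 (J(j) = 3 + 4*6 = 3 + 24 = 27)
(342 + J(-1))*h(-12) = (342 + 27)*8 = 369*8 = 2952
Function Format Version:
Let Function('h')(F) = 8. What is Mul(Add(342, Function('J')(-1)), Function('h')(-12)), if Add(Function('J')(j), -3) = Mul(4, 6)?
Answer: 2952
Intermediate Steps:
Function('J')(j) = 27 (Function('J')(j) = Add(3, Mul(4, 6)) = Add(3, 24) = 27)
Mul(Add(342, Function('J')(-1)), Function('h')(-12)) = Mul(Add(342, 27), 8) = Mul(369, 8) = 2952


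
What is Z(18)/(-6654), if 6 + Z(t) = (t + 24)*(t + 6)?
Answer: -167/1109 ≈ -0.15059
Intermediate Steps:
Z(t) = -6 + (6 + t)*(24 + t) (Z(t) = -6 + (t + 24)*(t + 6) = -6 + (24 + t)*(6 + t) = -6 + (6 + t)*(24 + t))
Z(18)/(-6654) = (138 + 18**2 + 30*18)/(-6654) = (138 + 324 + 540)*(-1/6654) = 1002*(-1/6654) = -167/1109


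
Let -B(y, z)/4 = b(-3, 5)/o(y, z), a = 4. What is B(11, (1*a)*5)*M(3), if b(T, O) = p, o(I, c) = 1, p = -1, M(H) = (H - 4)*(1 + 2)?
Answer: -12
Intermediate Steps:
M(H) = -12 + 3*H (M(H) = (-4 + H)*3 = -12 + 3*H)
b(T, O) = -1
B(y, z) = 4 (B(y, z) = -(-4)/1 = -(-4) = -4*(-1) = 4)
B(11, (1*a)*5)*M(3) = 4*(-12 + 3*3) = 4*(-12 + 9) = 4*(-3) = -12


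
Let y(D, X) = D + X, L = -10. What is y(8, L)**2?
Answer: 4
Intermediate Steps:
y(8, L)**2 = (8 - 10)**2 = (-2)**2 = 4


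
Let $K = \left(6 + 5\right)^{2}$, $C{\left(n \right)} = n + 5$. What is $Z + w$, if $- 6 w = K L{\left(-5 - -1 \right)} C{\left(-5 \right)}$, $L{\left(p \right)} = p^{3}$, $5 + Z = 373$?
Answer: $368$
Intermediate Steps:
$Z = 368$ ($Z = -5 + 373 = 368$)
$C{\left(n \right)} = 5 + n$
$K = 121$ ($K = 11^{2} = 121$)
$w = 0$ ($w = - \frac{121 \left(-5 - -1\right)^{3} \left(5 - 5\right)}{6} = - \frac{121 \left(-5 + 1\right)^{3} \cdot 0}{6} = - \frac{121 \left(-4\right)^{3} \cdot 0}{6} = - \frac{121 \left(-64\right) 0}{6} = - \frac{\left(-7744\right) 0}{6} = \left(- \frac{1}{6}\right) 0 = 0$)
$Z + w = 368 + 0 = 368$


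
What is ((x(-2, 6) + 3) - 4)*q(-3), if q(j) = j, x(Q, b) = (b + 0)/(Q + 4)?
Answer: -6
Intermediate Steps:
x(Q, b) = b/(4 + Q)
((x(-2, 6) + 3) - 4)*q(-3) = ((6/(4 - 2) + 3) - 4)*(-3) = ((6/2 + 3) - 4)*(-3) = ((6*(½) + 3) - 4)*(-3) = ((3 + 3) - 4)*(-3) = (6 - 4)*(-3) = 2*(-3) = -6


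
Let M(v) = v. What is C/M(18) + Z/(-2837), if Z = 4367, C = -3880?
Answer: -5543083/25533 ≈ -217.09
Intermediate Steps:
C/M(18) + Z/(-2837) = -3880/18 + 4367/(-2837) = -3880*1/18 + 4367*(-1/2837) = -1940/9 - 4367/2837 = -5543083/25533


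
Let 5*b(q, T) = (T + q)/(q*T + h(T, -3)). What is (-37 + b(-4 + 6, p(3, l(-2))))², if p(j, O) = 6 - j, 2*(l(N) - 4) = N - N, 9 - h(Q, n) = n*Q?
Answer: 786769/576 ≈ 1365.9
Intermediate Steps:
h(Q, n) = 9 - Q*n (h(Q, n) = 9 - n*Q = 9 - Q*n)
l(N) = 4 (l(N) = 4 + (N - N)/2 = 4 + (½)*0 = 4 + 0 = 4)
b(q, T) = (T + q)/(5*(9 + 3*T + T*q)) (b(q, T) = ((T + q)/(q*T + (9 - 1*T*(-3))))/5 = ((T + q)/(T*q + (9 + 3*T)))/5 = ((T + q)/(9 + 3*T + T*q))/5 = (T + q)/(5*(9 + 3*T + T*q)))
(-37 + b(-4 + 6, p(3, l(-2))))² = (-37 + ((6 - 1*3) + (-4 + 6))/(5*(9 + 3*(6 - 1*3) + (6 - 1*3)*(-4 + 6))))² = (-37 + ((6 - 3) + 2)/(5*(9 + 3*(6 - 3) + (6 - 3)*2)))² = (-37 + (3 + 2)/(5*(9 + 3*3 + 3*2)))² = (-37 + (⅕)*5/(9 + 9 + 6))² = (-37 + (⅕)*5/24)² = (-37 + (⅕)*(1/24)*5)² = (-37 + 1/24)² = (-887/24)² = 786769/576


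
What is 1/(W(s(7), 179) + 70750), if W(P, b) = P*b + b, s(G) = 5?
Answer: 1/71824 ≈ 1.3923e-5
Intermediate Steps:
W(P, b) = b + P*b
1/(W(s(7), 179) + 70750) = 1/(179*(1 + 5) + 70750) = 1/(179*6 + 70750) = 1/(1074 + 70750) = 1/71824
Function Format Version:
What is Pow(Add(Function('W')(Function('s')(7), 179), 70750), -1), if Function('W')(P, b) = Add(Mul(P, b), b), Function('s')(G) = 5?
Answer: Rational(1, 71824) ≈ 1.3923e-5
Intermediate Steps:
Function('W')(P, b) = Add(b, Mul(P, b))
Pow(Add(Function('W')(Function('s')(7), 179), 70750), -1) = Pow(Add(Mul(179, Add(1, 5)), 70750), -1) = Pow(Add(Mul(179, 6), 70750), -1) = Pow(Add(1074, 70750), -1) = Pow(71824, -1) = Rational(1, 71824)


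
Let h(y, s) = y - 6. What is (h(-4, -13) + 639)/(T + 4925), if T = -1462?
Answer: 629/3463 ≈ 0.18163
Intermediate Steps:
h(y, s) = -6 + y
(h(-4, -13) + 639)/(T + 4925) = ((-6 - 4) + 639)/(-1462 + 4925) = (-10 + 639)/3463 = 629*(1/3463) = 629/3463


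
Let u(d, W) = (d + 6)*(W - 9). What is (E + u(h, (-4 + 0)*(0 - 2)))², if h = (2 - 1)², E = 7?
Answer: 0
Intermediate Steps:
h = 1 (h = 1² = 1)
u(d, W) = (-9 + W)*(6 + d) (u(d, W) = (6 + d)*(-9 + W) = (-9 + W)*(6 + d))
(E + u(h, (-4 + 0)*(0 - 2)))² = (7 + (-54 - 9*1 + 6*((-4 + 0)*(0 - 2)) + ((-4 + 0)*(0 - 2))*1))² = (7 + (-54 - 9 + 6*(-4*(-2)) - 4*(-2)*1))² = (7 + (-54 - 9 + 6*8 + 8*1))² = (7 + (-54 - 9 + 48 + 8))² = (7 - 7)² = 0² = 0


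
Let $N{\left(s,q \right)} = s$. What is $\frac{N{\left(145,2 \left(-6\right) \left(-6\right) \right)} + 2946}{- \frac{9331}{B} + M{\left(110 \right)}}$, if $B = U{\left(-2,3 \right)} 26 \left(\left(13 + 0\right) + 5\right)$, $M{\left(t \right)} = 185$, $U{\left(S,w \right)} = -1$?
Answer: $\frac{1446588}{95911} \approx 15.083$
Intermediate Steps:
$B = -468$ ($B = \left(-1\right) 26 \left(\left(13 + 0\right) + 5\right) = - 26 \left(13 + 5\right) = \left(-26\right) 18 = -468$)
$\frac{N{\left(145,2 \left(-6\right) \left(-6\right) \right)} + 2946}{- \frac{9331}{B} + M{\left(110 \right)}} = \frac{145 + 2946}{- \frac{9331}{-468} + 185} = \frac{3091}{\left(-9331\right) \left(- \frac{1}{468}\right) + 185} = \frac{3091}{\frac{9331}{468} + 185} = \frac{3091}{\frac{95911}{468}} = 3091 \cdot \frac{468}{95911} = \frac{1446588}{95911}$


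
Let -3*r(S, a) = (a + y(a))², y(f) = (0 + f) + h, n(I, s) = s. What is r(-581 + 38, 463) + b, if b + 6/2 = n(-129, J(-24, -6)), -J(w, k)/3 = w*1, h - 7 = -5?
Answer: -860977/3 ≈ -2.8699e+5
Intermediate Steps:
h = 2 (h = 7 - 5 = 2)
J(w, k) = -3*w
y(f) = 2 + f (y(f) = (0 + f) + 2 = f + 2 = 2 + f)
b = 69 (b = -3 - 3*(-24) = -3 + 72 = 69)
r(S, a) = -(2 + 2*a)²/3 (r(S, a) = -(a + (2 + a))²/3 = -(2 + 2*a)²/3)
r(-581 + 38, 463) + b = -4*(1 + 463)²/3 + 69 = -4/3*464² + 69 = -4/3*215296 + 69 = -861184/3 + 69 = -860977/3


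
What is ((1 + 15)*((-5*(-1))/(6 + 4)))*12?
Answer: 96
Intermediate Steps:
((1 + 15)*((-5*(-1))/(6 + 4)))*12 = (16*(5/10))*12 = (16*(5*(⅒)))*12 = (16*(½))*12 = 8*12 = 96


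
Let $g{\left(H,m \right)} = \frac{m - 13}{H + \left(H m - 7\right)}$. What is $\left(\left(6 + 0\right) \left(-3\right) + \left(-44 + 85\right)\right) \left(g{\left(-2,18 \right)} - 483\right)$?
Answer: $- \frac{100004}{9} \approx -11112.0$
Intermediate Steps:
$g{\left(H,m \right)} = \frac{-13 + m}{-7 + H + H m}$ ($g{\left(H,m \right)} = \frac{-13 + m}{H + \left(-7 + H m\right)} = \frac{-13 + m}{-7 + H + H m}$)
$\left(\left(6 + 0\right) \left(-3\right) + \left(-44 + 85\right)\right) \left(g{\left(-2,18 \right)} - 483\right) = \left(\left(6 + 0\right) \left(-3\right) + \left(-44 + 85\right)\right) \left(\frac{-13 + 18}{-7 - 2 - 36} - 483\right) = \left(6 \left(-3\right) + 41\right) \left(\frac{1}{-7 - 2 - 36} \cdot 5 - 483\right) = \left(-18 + 41\right) \left(\frac{1}{-45} \cdot 5 - 483\right) = 23 \left(\left(- \frac{1}{45}\right) 5 - 483\right) = 23 \left(- \frac{1}{9} - 483\right) = 23 \left(- \frac{4348}{9}\right) = - \frac{100004}{9}$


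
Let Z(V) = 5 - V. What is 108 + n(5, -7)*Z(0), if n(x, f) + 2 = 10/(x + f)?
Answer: 73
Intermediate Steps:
n(x, f) = -2 + 10/(f + x) (n(x, f) = -2 + 10/(x + f) = -2 + 10/(f + x))
108 + n(5, -7)*Z(0) = 108 + (2*(5 - 1*(-7) - 1*5)/(-7 + 5))*(5 - 1*0) = 108 + (2*(5 + 7 - 5)/(-2))*(5 + 0) = 108 + (2*(-½)*7)*5 = 108 - 7*5 = 108 - 35 = 73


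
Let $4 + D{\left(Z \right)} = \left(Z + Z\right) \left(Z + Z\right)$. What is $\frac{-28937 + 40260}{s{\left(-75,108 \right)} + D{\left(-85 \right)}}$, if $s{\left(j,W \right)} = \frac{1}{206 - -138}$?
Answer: $\frac{3895112}{9940225} \approx 0.39185$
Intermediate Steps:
$D{\left(Z \right)} = -4 + 4 Z^{2}$ ($D{\left(Z \right)} = -4 + \left(Z + Z\right) \left(Z + Z\right) = -4 + 2 Z 2 Z = -4 + 4 Z^{2}$)
$s{\left(j,W \right)} = \frac{1}{344}$ ($s{\left(j,W \right)} = \frac{1}{206 + 138} = \frac{1}{344}$)
$\frac{-28937 + 40260}{s{\left(-75,108 \right)} + D{\left(-85 \right)}} = \frac{-28937 + 40260}{\frac{1}{344} - \left(4 - 4 \left(-85\right)^{2}\right)} = \frac{11323}{\frac{1}{344} + \left(-4 + 4 \cdot 7225\right)} = \frac{11323}{\frac{1}{344} + \left(-4 + 28900\right)} = \frac{11323}{\frac{1}{344} + 28896} = \frac{11323}{\frac{9940225}{344}} = 11323 \cdot \frac{344}{9940225} = \frac{3895112}{9940225}$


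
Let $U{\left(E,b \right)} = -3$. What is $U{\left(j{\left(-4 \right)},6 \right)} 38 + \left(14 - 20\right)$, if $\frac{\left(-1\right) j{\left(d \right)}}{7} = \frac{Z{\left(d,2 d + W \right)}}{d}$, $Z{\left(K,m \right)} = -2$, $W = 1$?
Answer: $-120$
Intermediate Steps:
$j{\left(d \right)} = \frac{14}{d}$ ($j{\left(d \right)} = - 7 \left(- \frac{2}{d}\right) = \frac{14}{d}$)
$U{\left(j{\left(-4 \right)},6 \right)} 38 + \left(14 - 20\right) = \left(-3\right) 38 + \left(14 - 20\right) = -114 + \left(14 - 20\right) = -114 - 6 = -120$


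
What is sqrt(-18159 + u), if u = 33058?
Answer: sqrt(14899) ≈ 122.06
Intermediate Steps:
sqrt(-18159 + u) = sqrt(-18159 + 33058) = sqrt(14899)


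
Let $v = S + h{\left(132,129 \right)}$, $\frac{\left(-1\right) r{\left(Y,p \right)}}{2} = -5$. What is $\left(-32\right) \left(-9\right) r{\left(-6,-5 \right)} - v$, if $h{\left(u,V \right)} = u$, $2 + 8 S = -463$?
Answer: $\frac{22449}{8} \approx 2806.1$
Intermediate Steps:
$S = - \frac{465}{8}$ ($S = - \frac{1}{4} + \frac{1}{8} \left(-463\right) = - \frac{1}{4} - \frac{463}{8} = - \frac{465}{8} \approx -58.125$)
$r{\left(Y,p \right)} = 10$ ($r{\left(Y,p \right)} = \left(-2\right) \left(-5\right) = 10$)
$v = \frac{591}{8}$ ($v = - \frac{465}{8} + 132 = \frac{591}{8} \approx 73.875$)
$\left(-32\right) \left(-9\right) r{\left(-6,-5 \right)} - v = \left(-32\right) \left(-9\right) 10 - \frac{591}{8} = 288 \cdot 10 - \frac{591}{8} = 2880 - \frac{591}{8} = \frac{22449}{8}$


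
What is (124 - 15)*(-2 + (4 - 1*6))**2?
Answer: 1744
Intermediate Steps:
(124 - 15)*(-2 + (4 - 1*6))**2 = 109*(-2 + (4 - 6))**2 = 109*(-2 - 2)**2 = 109*(-4)**2 = 109*16 = 1744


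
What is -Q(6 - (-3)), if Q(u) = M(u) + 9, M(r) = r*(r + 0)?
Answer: -90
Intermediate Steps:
M(r) = r² (M(r) = r*r = r²)
Q(u) = 9 + u² (Q(u) = u² + 9 = 9 + u²)
-Q(6 - (-3)) = -(9 + (6 - (-3))²) = -(9 + (6 - 1*(-3))²) = -(9 + (6 + 3)²) = -(9 + 9²) = -(9 + 81) = -1*90 = -90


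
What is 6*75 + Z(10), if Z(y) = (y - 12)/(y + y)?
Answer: 4499/10 ≈ 449.90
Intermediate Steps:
Z(y) = (-12 + y)/(2*y) (Z(y) = (-12 + y)/((2*y)) = (-12 + y)*(1/(2*y)) = (-12 + y)/(2*y))
6*75 + Z(10) = 6*75 + (1/2)*(-12 + 10)/10 = 450 + (1/2)*(1/10)*(-2) = 450 - 1/10 = 4499/10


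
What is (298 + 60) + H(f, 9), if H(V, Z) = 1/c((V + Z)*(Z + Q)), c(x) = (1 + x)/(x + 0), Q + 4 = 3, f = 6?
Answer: 43438/121 ≈ 358.99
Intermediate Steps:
Q = -1 (Q = -4 + 3 = -1)
c(x) = (1 + x)/x
H(V, Z) = (-1 + Z)*(V + Z)/(1 + (-1 + Z)*(V + Z)) (H(V, Z) = 1/((1 + (V + Z)*(Z - 1))/(((V + Z)*(Z - 1)))) = 1/((1 + (V + Z)*(-1 + Z))/(((V + Z)*(-1 + Z)))) = 1/((1 + (-1 + Z)*(V + Z))/(((-1 + Z)*(V + Z)))) = 1/((1/((-1 + Z)*(V + Z)))*(1 + (-1 + Z)*(V + Z))) = 1/((1 + (-1 + Z)*(V + Z))/((-1 + Z)*(V + Z))) = (-1 + Z)*(V + Z)/(1 + (-1 + Z)*(V + Z)))
(298 + 60) + H(f, 9) = (298 + 60) + (9**2 - 1*6 - 1*9 + 6*9)/(1 + 9**2 - 1*6 - 1*9 + 6*9) = 358 + (81 - 6 - 9 + 54)/(1 + 81 - 6 - 9 + 54) = 358 + 120/121 = 43438/121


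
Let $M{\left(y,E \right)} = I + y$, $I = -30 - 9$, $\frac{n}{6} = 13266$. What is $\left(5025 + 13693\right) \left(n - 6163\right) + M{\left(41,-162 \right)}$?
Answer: $1374518896$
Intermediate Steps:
$n = 79596$ ($n = 6 \cdot 13266 = 79596$)
$I = -39$
$M{\left(y,E \right)} = -39 + y$
$\left(5025 + 13693\right) \left(n - 6163\right) + M{\left(41,-162 \right)} = \left(5025 + 13693\right) \left(79596 - 6163\right) + \left(-39 + 41\right) = 18718 \cdot 73433 + 2 = 1374518894 + 2 = 1374518896$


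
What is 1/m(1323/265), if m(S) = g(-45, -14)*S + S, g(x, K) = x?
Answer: -265/58212 ≈ -0.0045523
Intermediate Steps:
m(S) = -44*S (m(S) = -45*S + S = -44*S)
1/m(1323/265) = 1/(-58212/265) = -265/58212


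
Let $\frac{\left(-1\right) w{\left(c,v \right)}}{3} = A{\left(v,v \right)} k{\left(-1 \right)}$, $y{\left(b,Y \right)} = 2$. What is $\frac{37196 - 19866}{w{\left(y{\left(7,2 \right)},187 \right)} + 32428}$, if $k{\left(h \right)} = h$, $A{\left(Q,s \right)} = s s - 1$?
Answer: $\frac{8665}{68666} \approx 0.12619$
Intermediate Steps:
$A{\left(Q,s \right)} = -1 + s^{2}$ ($A{\left(Q,s \right)} = s^{2} - 1 = -1 + s^{2}$)
$w{\left(c,v \right)} = -3 + 3 v^{2}$ ($w{\left(c,v \right)} = - 3 \left(-1 + v^{2}\right) \left(-1\right) = - 3 \left(1 - v^{2}\right) = -3 + 3 v^{2}$)
$\frac{37196 - 19866}{w{\left(y{\left(7,2 \right)},187 \right)} + 32428} = \frac{37196 - 19866}{\left(-3 + 3 \cdot 187^{2}\right) + 32428} = \frac{17330}{\left(-3 + 3 \cdot 34969\right) + 32428} = \frac{17330}{\left(-3 + 104907\right) + 32428} = \frac{17330}{104904 + 32428} = \frac{17330}{137332} = 17330 \cdot \frac{1}{137332} = \frac{8665}{68666}$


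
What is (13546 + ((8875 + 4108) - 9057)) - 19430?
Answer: -1958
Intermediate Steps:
(13546 + ((8875 + 4108) - 9057)) - 19430 = (13546 + (12983 - 9057)) - 19430 = (13546 + 3926) - 19430 = 17472 - 19430 = -1958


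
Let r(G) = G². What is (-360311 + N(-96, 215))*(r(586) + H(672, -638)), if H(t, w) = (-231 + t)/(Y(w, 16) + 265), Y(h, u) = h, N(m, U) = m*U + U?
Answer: -48767052952512/373 ≈ -1.3074e+11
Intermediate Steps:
N(m, U) = U + U*m (N(m, U) = U*m + U = U + U*m)
H(t, w) = (-231 + t)/(265 + w) (H(t, w) = (-231 + t)/(w + 265) = (-231 + t)/(265 + w))
(-360311 + N(-96, 215))*(r(586) + H(672, -638)) = (-360311 + 215*(1 - 96))*(586² + (-231 + 672)/(265 - 638)) = (-360311 + 215*(-95))*(343396 + 441/(-373)) = (-360311 - 20425)*(343396 - 1/373*441) = -380736*(343396 - 441/373) = -380736*128086267/373 = -48767052952512/373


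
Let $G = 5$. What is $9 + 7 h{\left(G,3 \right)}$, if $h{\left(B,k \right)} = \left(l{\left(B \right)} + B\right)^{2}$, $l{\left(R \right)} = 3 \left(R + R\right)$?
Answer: $8584$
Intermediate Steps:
$l{\left(R \right)} = 6 R$ ($l{\left(R \right)} = 3 \cdot 2 R = 6 R$)
$h{\left(B,k \right)} = 49 B^{2}$ ($h{\left(B,k \right)} = \left(6 B + B\right)^{2} = \left(7 B\right)^{2} = 49 B^{2}$)
$9 + 7 h{\left(G,3 \right)} = 9 + 7 \cdot 49 \cdot 5^{2} = 9 + 7 \cdot 49 \cdot 25 = 9 + 7 \cdot 1225 = 9 + 8575 = 8584$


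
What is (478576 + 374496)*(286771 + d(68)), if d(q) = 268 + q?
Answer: 244922942704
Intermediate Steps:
(478576 + 374496)*(286771 + d(68)) = (478576 + 374496)*(286771 + (268 + 68)) = 853072*(286771 + 336) = 853072*287107 = 244922942704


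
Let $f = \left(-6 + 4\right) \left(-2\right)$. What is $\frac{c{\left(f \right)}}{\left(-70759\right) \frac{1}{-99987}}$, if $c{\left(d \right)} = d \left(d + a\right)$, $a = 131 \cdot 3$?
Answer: $\frac{158779356}{70759} \approx 2243.9$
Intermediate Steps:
$a = 393$
$f = 4$ ($f = \left(-2\right) \left(-2\right) = 4$)
$c{\left(d \right)} = d \left(393 + d\right)$ ($c{\left(d \right)} = d \left(d + 393\right) = d \left(393 + d\right)$)
$\frac{c{\left(f \right)}}{\left(-70759\right) \frac{1}{-99987}} = \frac{4 \left(393 + 4\right)}{\left(-70759\right) \frac{1}{-99987}} = \frac{4 \cdot 397}{\left(-70759\right) \left(- \frac{1}{99987}\right)} = \frac{1588}{\frac{70759}{99987}} = 1588 \cdot \frac{99987}{70759} = \frac{158779356}{70759}$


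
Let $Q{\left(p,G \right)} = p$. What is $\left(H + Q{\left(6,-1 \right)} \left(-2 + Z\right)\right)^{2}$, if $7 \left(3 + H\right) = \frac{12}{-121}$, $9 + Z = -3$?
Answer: $\frac{5431837401}{717409} \approx 7571.5$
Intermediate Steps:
$Z = -12$ ($Z = -9 - 3 = -12$)
$H = - \frac{2553}{847}$ ($H = -3 + \frac{12 \frac{1}{-121}}{7} = -3 + \frac{12 \left(- \frac{1}{121}\right)}{7} = -3 + \frac{1}{7} \left(- \frac{12}{121}\right) = -3 - \frac{12}{847} = - \frac{2553}{847} \approx -3.0142$)
$\left(H + Q{\left(6,-1 \right)} \left(-2 + Z\right)\right)^{2} = \left(- \frac{2553}{847} + 6 \left(-2 - 12\right)\right)^{2} = \left(- \frac{2553}{847} + 6 \left(-14\right)\right)^{2} = \left(- \frac{2553}{847} - 84\right)^{2} = \left(- \frac{73701}{847}\right)^{2} = \frac{5431837401}{717409}$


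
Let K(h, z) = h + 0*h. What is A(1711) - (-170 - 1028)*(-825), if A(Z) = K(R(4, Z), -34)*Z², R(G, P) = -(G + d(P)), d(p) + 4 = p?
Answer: -5009976781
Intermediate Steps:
d(p) = -4 + p
R(G, P) = 4 - G - P (R(G, P) = -(G + (-4 + P)) = -(-4 + G + P) = 4 - G - P)
K(h, z) = h (K(h, z) = h + 0 = h)
A(Z) = -Z³ (A(Z) = (4 - 1*4 - Z)*Z² = (4 - 4 - Z)*Z² = (-Z)*Z² = -Z³)
A(1711) - (-170 - 1028)*(-825) = -1*1711³ - (-170 - 1028)*(-825) = -1*5008988431 - (-1198)*(-825) = -5008988431 - 1*988350 = -5008988431 - 988350 = -5009976781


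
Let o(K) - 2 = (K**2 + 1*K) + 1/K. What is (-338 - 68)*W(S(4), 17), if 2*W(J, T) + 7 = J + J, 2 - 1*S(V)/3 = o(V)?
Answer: 52171/2 ≈ 26086.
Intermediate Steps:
o(K) = 2 + K + 1/K + K**2 (o(K) = 2 + ((K**2 + 1*K) + 1/K) = 2 + ((K**2 + K) + 1/K) = 2 + ((K + K**2) + 1/K) = 2 + (K + 1/K + K**2) = 2 + K + 1/K + K**2)
S(V) = -3*V - 3/V - 3*V**2 (S(V) = 6 - 3*(2 + V + 1/V + V**2) = 6 + (-6 - 3*V - 3/V - 3*V**2) = -3*V - 3/V - 3*V**2)
W(J, T) = -7/2 + J (W(J, T) = -7/2 + (J + J)/2 = -7/2 + (2*J)/2 = -7/2 + J)
(-338 - 68)*W(S(4), 17) = (-338 - 68)*(-7/2 + (-3*4 - 3/4 - 3*4**2)) = -406*(-7/2 + (-12 - 3*1/4 - 3*16)) = -406*(-7/2 + (-12 - 3/4 - 48)) = -406*(-7/2 - 243/4) = -406*(-257/4) = 52171/2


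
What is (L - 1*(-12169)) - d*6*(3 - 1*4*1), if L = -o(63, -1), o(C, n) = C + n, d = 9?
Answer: 12161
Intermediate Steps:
L = -62 (L = -(63 - 1) = -1*62 = -62)
(L - 1*(-12169)) - d*6*(3 - 1*4*1) = (-62 - 1*(-12169)) - 9*6*(3 - 1*4*1) = (-62 + 12169) - 54*(3 - 4*1) = 12107 - 54*(3 - 4) = 12107 - 54*(-1) = 12107 - 1*(-54) = 12107 + 54 = 12161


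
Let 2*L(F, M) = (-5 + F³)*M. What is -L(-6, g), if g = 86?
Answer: 9503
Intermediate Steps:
L(F, M) = M*(-5 + F³)/2 (L(F, M) = ((-5 + F³)*M)/2 = (M*(-5 + F³))/2 = M*(-5 + F³)/2)
-L(-6, g) = -86*(-5 + (-6)³)/2 = -86*(-5 - 216)/2 = -86*(-221)/2 = -1*(-9503) = 9503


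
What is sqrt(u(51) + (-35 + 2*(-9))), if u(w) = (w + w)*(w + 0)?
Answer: sqrt(5149) ≈ 71.757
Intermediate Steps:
u(w) = 2*w**2 (u(w) = (2*w)*w = 2*w**2)
sqrt(u(51) + (-35 + 2*(-9))) = sqrt(2*51**2 + (-35 + 2*(-9))) = sqrt(2*2601 + (-35 - 18)) = sqrt(5202 - 53) = sqrt(5149)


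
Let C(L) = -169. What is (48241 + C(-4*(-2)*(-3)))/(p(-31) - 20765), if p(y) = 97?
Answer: -12018/5167 ≈ -2.3259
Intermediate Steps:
(48241 + C(-4*(-2)*(-3)))/(p(-31) - 20765) = (48241 - 169)/(97 - 20765) = 48072/(-20668) = 48072*(-1/20668) = -12018/5167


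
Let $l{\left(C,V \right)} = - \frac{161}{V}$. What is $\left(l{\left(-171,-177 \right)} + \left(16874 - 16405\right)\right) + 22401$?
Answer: $\frac{4048151}{177} \approx 22871.0$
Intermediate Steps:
$\left(l{\left(-171,-177 \right)} + \left(16874 - 16405\right)\right) + 22401 = \left(- \frac{161}{-177} + \left(16874 - 16405\right)\right) + 22401 = \left(\left(-161\right) \left(- \frac{1}{177}\right) + 469\right) + 22401 = \left(\frac{161}{177} + 469\right) + 22401 = \frac{83174}{177} + 22401 = \frac{4048151}{177}$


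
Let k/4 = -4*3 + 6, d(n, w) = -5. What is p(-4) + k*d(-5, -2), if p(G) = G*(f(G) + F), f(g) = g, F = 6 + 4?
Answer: 96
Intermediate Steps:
F = 10
k = -24 (k = 4*(-4*3 + 6) = 4*(-12 + 6) = 4*(-6) = -24)
p(G) = G*(10 + G) (p(G) = G*(G + 10) = G*(10 + G))
p(-4) + k*d(-5, -2) = -4*(10 - 4) - 24*(-5) = -4*6 + 120 = -24 + 120 = 96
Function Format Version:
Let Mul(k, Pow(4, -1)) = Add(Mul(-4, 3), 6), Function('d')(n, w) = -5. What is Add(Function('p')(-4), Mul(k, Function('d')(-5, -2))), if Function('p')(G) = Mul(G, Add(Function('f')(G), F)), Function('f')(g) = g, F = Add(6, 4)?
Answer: 96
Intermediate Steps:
F = 10
k = -24 (k = Mul(4, Add(Mul(-4, 3), 6)) = Mul(4, Add(-12, 6)) = Mul(4, -6) = -24)
Function('p')(G) = Mul(G, Add(10, G)) (Function('p')(G) = Mul(G, Add(G, 10)) = Mul(G, Add(10, G)))
Add(Function('p')(-4), Mul(k, Function('d')(-5, -2))) = Add(Mul(-4, Add(10, -4)), Mul(-24, -5)) = Add(Mul(-4, 6), 120) = Add(-24, 120) = 96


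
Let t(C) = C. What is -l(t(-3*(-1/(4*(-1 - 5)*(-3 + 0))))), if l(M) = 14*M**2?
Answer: -7/288 ≈ -0.024306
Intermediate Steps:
-l(t(-3*(-1/(4*(-1 - 5)*(-3 + 0))))) = -14*(-3*(-1/(4*(-1 - 5)*(-3 + 0))))**2 = -14*(-3/((-3*(-6)*1)*(-4)))**2 = -14*(-3/((18*1)*(-4)))**2 = -14*(-3/(18*(-4)))**2 = -14*(-3/(-72))**2 = -14*(-3*(-1/72))**2 = -14*(1/24)**2 = -14/576 = -1*7/288 = -7/288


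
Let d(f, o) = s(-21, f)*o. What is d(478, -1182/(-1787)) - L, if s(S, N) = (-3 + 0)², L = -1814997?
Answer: 3243410277/1787 ≈ 1.8150e+6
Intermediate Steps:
s(S, N) = 9 (s(S, N) = (-3)² = 9)
d(f, o) = 9*o
d(478, -1182/(-1787)) - L = 9*(-1182/(-1787)) - 1*(-1814997) = 9*(-1182*(-1/1787)) + 1814997 = 9*(1182/1787) + 1814997 = 10638/1787 + 1814997 = 3243410277/1787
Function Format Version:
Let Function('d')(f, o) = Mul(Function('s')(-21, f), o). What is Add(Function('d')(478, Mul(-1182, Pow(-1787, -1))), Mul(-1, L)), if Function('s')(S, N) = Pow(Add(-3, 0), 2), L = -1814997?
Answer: Rational(3243410277, 1787) ≈ 1.8150e+6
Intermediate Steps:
Function('s')(S, N) = 9 (Function('s')(S, N) = Pow(-3, 2) = 9)
Function('d')(f, o) = Mul(9, o)
Add(Function('d')(478, Mul(-1182, Pow(-1787, -1))), Mul(-1, L)) = Add(Mul(9, Mul(-1182, Pow(-1787, -1))), Mul(-1, -1814997)) = Add(Mul(9, Mul(-1182, Rational(-1, 1787))), 1814997) = Add(Mul(9, Rational(1182, 1787)), 1814997) = Add(Rational(10638, 1787), 1814997) = Rational(3243410277, 1787)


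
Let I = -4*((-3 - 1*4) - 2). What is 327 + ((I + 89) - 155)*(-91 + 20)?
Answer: 2457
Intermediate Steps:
I = 36 (I = -4*((-3 - 4) - 2) = -4*(-7 - 2) = -4*(-9) = 36)
327 + ((I + 89) - 155)*(-91 + 20) = 327 + ((36 + 89) - 155)*(-91 + 20) = 327 + (125 - 155)*(-71) = 327 - 30*(-71) = 327 + 2130 = 2457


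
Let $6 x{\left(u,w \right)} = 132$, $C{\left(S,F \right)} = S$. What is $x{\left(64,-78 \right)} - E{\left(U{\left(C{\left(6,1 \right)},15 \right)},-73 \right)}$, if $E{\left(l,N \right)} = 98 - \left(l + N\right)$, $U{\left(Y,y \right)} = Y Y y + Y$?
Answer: $397$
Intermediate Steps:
$x{\left(u,w \right)} = 22$ ($x{\left(u,w \right)} = \frac{1}{6} \cdot 132 = 22$)
$U{\left(Y,y \right)} = Y + y Y^{2}$ ($U{\left(Y,y \right)} = Y^{2} y + Y = y Y^{2} + Y = Y + y Y^{2}$)
$E{\left(l,N \right)} = 98 - N - l$ ($E{\left(l,N \right)} = 98 - \left(N + l\right) = 98 - N - l$)
$x{\left(64,-78 \right)} - E{\left(U{\left(C{\left(6,1 \right)},15 \right)},-73 \right)} = 22 - \left(98 - -73 - 6 \left(1 + 6 \cdot 15\right)\right) = 22 - \left(98 + 73 - 6 \left(1 + 90\right)\right) = 22 - \left(98 + 73 - 6 \cdot 91\right) = 22 - \left(98 + 73 - 546\right) = 22 - -375 = 22 + 375 = 397$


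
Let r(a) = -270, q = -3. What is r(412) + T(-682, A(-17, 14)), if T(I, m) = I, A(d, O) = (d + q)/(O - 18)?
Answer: -952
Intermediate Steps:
A(d, O) = (-3 + d)/(-18 + O) (A(d, O) = (d - 3)/(O - 18) = (-3 + d)/(-18 + O))
r(412) + T(-682, A(-17, 14)) = -270 - 682 = -952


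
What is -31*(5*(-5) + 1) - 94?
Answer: 650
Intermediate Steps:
-31*(5*(-5) + 1) - 94 = -31*(-25 + 1) - 94 = -31*(-24) - 94 = 744 - 94 = 650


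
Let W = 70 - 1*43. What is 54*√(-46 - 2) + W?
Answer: 27 + 216*I*√3 ≈ 27.0 + 374.12*I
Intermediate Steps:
W = 27 (W = 70 - 43 = 27)
54*√(-46 - 2) + W = 54*√(-46 - 2) + 27 = 54*√(-48) + 27 = 54*(4*I*√3) + 27 = 216*I*√3 + 27 = 27 + 216*I*√3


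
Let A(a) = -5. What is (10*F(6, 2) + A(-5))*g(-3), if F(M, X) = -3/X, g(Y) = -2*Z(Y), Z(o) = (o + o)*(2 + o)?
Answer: 240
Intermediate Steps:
Z(o) = 2*o*(2 + o) (Z(o) = (2*o)*(2 + o) = 2*o*(2 + o))
g(Y) = -4*Y*(2 + Y)
(10*F(6, 2) + A(-5))*g(-3) = (10*(-3/2) - 5)*(-4*(-3)*(2 - 3)) = (10*(-3*½) - 5)*(-4*(-3)*(-1)) = (10*(-3/2) - 5)*(-12) = (-15 - 5)*(-12) = -20*(-12) = 240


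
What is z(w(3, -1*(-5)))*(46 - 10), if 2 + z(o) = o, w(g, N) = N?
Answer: 108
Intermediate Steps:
z(o) = -2 + o
z(w(3, -1*(-5)))*(46 - 10) = (-2 - 1*(-5))*(46 - 10) = (-2 + 5)*36 = 3*36 = 108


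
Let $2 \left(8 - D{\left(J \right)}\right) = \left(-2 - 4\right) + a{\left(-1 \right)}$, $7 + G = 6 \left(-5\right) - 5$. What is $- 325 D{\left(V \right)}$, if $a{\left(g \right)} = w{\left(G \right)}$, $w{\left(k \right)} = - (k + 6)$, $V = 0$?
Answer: $2275$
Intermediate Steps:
$G = -42$ ($G = -7 + \left(6 \left(-5\right) - 5\right) = -7 - 35 = -42$)
$w{\left(k \right)} = -6 - k$ ($w{\left(k \right)} = - (6 + k) = -6 - k$)
$a{\left(g \right)} = 36$ ($a{\left(g \right)} = -6 - -42 = -6 + 42 = 36$)
$D{\left(J \right)} = -7$ ($D{\left(J \right)} = 8 - \frac{\left(-2 - 4\right) + 36}{2} = 8 - \frac{-6 + 36}{2} = 8 - 15 = -7$)
$- 325 D{\left(V \right)} = \left(-325\right) \left(-7\right) = 2275$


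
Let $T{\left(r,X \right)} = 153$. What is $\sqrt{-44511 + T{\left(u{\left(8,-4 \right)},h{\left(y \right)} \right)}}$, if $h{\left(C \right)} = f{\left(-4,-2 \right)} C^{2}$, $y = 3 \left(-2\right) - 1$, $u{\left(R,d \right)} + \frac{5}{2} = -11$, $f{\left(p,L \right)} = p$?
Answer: $i \sqrt{44358} \approx 210.61 i$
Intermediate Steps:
$u{\left(R,d \right)} = - \frac{27}{2}$ ($u{\left(R,d \right)} = - \frac{5}{2} - 11 = - \frac{27}{2}$)
$y = -7$ ($y = -6 - 1 = -7$)
$h{\left(C \right)} = - 4 C^{2}$
$\sqrt{-44511 + T{\left(u{\left(8,-4 \right)},h{\left(y \right)} \right)}} = \sqrt{-44511 + 153} = \sqrt{-44358} = i \sqrt{44358}$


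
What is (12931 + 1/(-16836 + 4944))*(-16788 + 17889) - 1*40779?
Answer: 56273942561/3964 ≈ 1.4196e+7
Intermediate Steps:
(12931 + 1/(-16836 + 4944))*(-16788 + 17889) - 1*40779 = (12931 + 1/(-11892))*1101 - 40779 = (12931 - 1/11892)*1101 - 40779 = (153775451/11892)*1101 - 40779 = 56435590517/3964 - 40779 = 56273942561/3964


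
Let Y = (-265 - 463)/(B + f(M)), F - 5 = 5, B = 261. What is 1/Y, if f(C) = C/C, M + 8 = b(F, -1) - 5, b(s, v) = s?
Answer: -131/364 ≈ -0.35989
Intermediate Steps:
F = 10 (F = 5 + 5 = 10)
M = -3 (M = -8 + (10 - 5) = -8 + 5 = -3)
f(C) = 1
Y = -364/131 (Y = (-265 - 463)/(261 + 1) = -728/262 = -728*1/262 = -364/131 ≈ -2.7786)
1/Y = 1/(-364/131) = -131/364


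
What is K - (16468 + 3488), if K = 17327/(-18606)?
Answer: -371318663/18606 ≈ -19957.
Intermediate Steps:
K = -17327/18606 (K = 17327*(-1/18606) = -17327/18606 ≈ -0.93126)
K - (16468 + 3488) = -17327/18606 - (16468 + 3488) = -17327/18606 - 1*19956 = -17327/18606 - 19956 = -371318663/18606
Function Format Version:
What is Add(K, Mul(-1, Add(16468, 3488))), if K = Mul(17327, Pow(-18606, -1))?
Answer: Rational(-371318663, 18606) ≈ -19957.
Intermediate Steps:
K = Rational(-17327, 18606) (K = Mul(17327, Rational(-1, 18606)) = Rational(-17327, 18606) ≈ -0.93126)
Add(K, Mul(-1, Add(16468, 3488))) = Add(Rational(-17327, 18606), Mul(-1, Add(16468, 3488))) = Add(Rational(-17327, 18606), Mul(-1, 19956)) = Add(Rational(-17327, 18606), -19956) = Rational(-371318663, 18606)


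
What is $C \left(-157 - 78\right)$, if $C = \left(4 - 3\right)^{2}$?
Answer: $-235$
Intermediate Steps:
$C = 1$ ($C = 1^{2} = 1$)
$C \left(-157 - 78\right) = 1 \left(-157 - 78\right) = 1 \left(-235\right) = -235$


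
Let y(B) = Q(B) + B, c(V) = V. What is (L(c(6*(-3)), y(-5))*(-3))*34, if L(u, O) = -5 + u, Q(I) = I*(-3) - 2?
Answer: 2346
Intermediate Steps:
Q(I) = -2 - 3*I (Q(I) = -3*I - 2 = -2 - 3*I)
y(B) = -2 - 2*B (y(B) = (-2 - 3*B) + B = -2 - 2*B)
(L(c(6*(-3)), y(-5))*(-3))*34 = ((-5 + 6*(-3))*(-3))*34 = ((-5 - 18)*(-3))*34 = -23*(-3)*34 = 69*34 = 2346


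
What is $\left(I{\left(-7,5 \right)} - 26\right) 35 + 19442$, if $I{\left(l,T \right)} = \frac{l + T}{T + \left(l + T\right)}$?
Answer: $\frac{55526}{3} \approx 18509.0$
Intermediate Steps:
$I{\left(l,T \right)} = \frac{T + l}{l + 2 T}$ ($I{\left(l,T \right)} = \frac{T + l}{T + \left(T + l\right)} = \frac{T + l}{l + 2 T}$)
$\left(I{\left(-7,5 \right)} - 26\right) 35 + 19442 = \left(\frac{5 - 7}{-7 + 2 \cdot 5} - 26\right) 35 + 19442 = \left(\frac{1}{-7 + 10} \left(-2\right) - 26\right) 35 + 19442 = \left(\frac{1}{3} \left(-2\right) - 26\right) 35 + 19442 = \left(- \frac{2}{3} - 26\right) 35 + 19442 = \left(- \frac{80}{3}\right) 35 + 19442 = - \frac{2800}{3} + 19442 = \frac{55526}{3}$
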